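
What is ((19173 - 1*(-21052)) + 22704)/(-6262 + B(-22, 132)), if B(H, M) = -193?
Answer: -62929/6455 ≈ -9.7489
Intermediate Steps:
((19173 - 1*(-21052)) + 22704)/(-6262 + B(-22, 132)) = ((19173 - 1*(-21052)) + 22704)/(-6262 - 193) = ((19173 + 21052) + 22704)/(-6455) = (40225 + 22704)*(-1/6455) = 62929*(-1/6455) = -62929/6455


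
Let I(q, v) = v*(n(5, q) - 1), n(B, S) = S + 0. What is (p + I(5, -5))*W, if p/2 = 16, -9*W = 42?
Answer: -56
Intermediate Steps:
n(B, S) = S
W = -14/3 (W = -1/9*42 = -14/3 ≈ -4.6667)
p = 32 (p = 2*16 = 32)
I(q, v) = v*(-1 + q) (I(q, v) = v*(q - 1) = v*(-1 + q))
(p + I(5, -5))*W = (32 - 5*(-1 + 5))*(-14/3) = (32 - 5*4)*(-14/3) = (32 - 20)*(-14/3) = 12*(-14/3) = -56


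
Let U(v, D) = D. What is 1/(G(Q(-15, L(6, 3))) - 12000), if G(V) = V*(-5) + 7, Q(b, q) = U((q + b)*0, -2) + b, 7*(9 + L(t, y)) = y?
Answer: -1/11908 ≈ -8.3977e-5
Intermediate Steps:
L(t, y) = -9 + y/7
Q(b, q) = -2 + b
G(V) = 7 - 5*V (G(V) = -5*V + 7 = 7 - 5*V)
1/(G(Q(-15, L(6, 3))) - 12000) = 1/((7 - 5*(-2 - 15)) - 12000) = 1/((7 - 5*(-17)) - 12000) = 1/((7 + 85) - 12000) = 1/(92 - 12000) = 1/(-11908) = -1/11908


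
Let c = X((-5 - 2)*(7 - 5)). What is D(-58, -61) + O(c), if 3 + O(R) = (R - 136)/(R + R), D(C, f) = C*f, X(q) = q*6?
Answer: 148525/42 ≈ 3536.3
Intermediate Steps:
X(q) = 6*q
c = -84 (c = 6*((-5 - 2)*(7 - 5)) = 6*(-7*2) = 6*(-14) = -84)
O(R) = -3 + (-136 + R)/(2*R) (O(R) = -3 + (R - 136)/(R + R) = -3 + (-136 + R)/((2*R)) = -3 + (-136 + R)*(1/(2*R)) = -3 + (-136 + R)/(2*R))
D(-58, -61) + O(c) = -58*(-61) + (-5/2 - 68/(-84)) = 3538 + (-5/2 - 68*(-1/84)) = 3538 + (-5/2 + 17/21) = 3538 - 71/42 = 148525/42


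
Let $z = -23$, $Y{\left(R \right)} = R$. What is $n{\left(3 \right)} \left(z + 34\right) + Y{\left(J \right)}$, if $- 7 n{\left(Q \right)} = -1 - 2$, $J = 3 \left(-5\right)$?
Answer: $- \frac{72}{7} \approx -10.286$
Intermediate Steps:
$J = -15$
$n{\left(Q \right)} = \frac{3}{7}$ ($n{\left(Q \right)} = - \frac{-1 - 2}{7} = \left(- \frac{1}{7}\right) \left(-3\right) = \frac{3}{7}$)
$n{\left(3 \right)} \left(z + 34\right) + Y{\left(J \right)} = \frac{3 \left(-23 + 34\right)}{7} - 15 = \frac{3}{7} \cdot 11 - 15 = \frac{33}{7} - 15 = - \frac{72}{7}$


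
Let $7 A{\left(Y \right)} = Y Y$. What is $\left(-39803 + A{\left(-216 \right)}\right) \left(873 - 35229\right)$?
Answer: $1138484220$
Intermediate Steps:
$A{\left(Y \right)} = \frac{Y^{2}}{7}$ ($A{\left(Y \right)} = \frac{Y Y}{7} = \frac{Y^{2}}{7}$)
$\left(-39803 + A{\left(-216 \right)}\right) \left(873 - 35229\right) = \left(-39803 + \frac{\left(-216\right)^{2}}{7}\right) \left(873 - 35229\right) = \left(-39803 + \frac{1}{7} \cdot 46656\right) \left(-34356\right) = \left(-39803 + \frac{46656}{7}\right) \left(-34356\right) = \left(- \frac{231965}{7}\right) \left(-34356\right) = 1138484220$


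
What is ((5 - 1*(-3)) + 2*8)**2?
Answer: 576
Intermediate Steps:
((5 - 1*(-3)) + 2*8)**2 = ((5 + 3) + 16)**2 = (8 + 16)**2 = 24**2 = 576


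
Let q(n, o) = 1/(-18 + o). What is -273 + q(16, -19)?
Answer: -10102/37 ≈ -273.03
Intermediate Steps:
-273 + q(16, -19) = -273 + 1/(-18 - 19) = -273 + 1/(-37) = -273 - 1/37 = -10102/37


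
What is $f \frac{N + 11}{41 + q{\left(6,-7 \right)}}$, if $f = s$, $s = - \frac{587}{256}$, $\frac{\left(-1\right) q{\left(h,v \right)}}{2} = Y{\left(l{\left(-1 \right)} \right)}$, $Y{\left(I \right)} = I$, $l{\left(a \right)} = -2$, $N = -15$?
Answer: $\frac{587}{2880} \approx 0.20382$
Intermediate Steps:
$q{\left(h,v \right)} = 4$ ($q{\left(h,v \right)} = \left(-2\right) \left(-2\right) = 4$)
$s = - \frac{587}{256}$ ($s = \left(-587\right) \frac{1}{256} = - \frac{587}{256} \approx -2.293$)
$f = - \frac{587}{256} \approx -2.293$
$f \frac{N + 11}{41 + q{\left(6,-7 \right)}} = - \frac{587 \frac{-15 + 11}{41 + 4}}{256} = - \frac{587 \left(- \frac{4}{45}\right)}{256} = - \frac{587 \left(\left(-4\right) \frac{1}{45}\right)}{256} = \left(- \frac{587}{256}\right) \left(- \frac{4}{45}\right) = \frac{587}{2880}$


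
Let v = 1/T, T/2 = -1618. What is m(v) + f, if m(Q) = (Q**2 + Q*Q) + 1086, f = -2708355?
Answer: -14174848979111/5235848 ≈ -2.7073e+6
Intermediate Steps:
T = -3236 (T = 2*(-1618) = -3236)
v = -1/3236 (v = 1/(-3236) = -1/3236 ≈ -0.00030902)
m(Q) = 1086 + 2*Q**2 (m(Q) = (Q**2 + Q**2) + 1086 = 2*Q**2 + 1086 = 1086 + 2*Q**2)
m(v) + f = (1086 + 2*(-1/3236)**2) - 2708355 = (1086 + 2*(1/10471696)) - 2708355 = (1086 + 1/5235848) - 2708355 = 5686130929/5235848 - 2708355 = -14174848979111/5235848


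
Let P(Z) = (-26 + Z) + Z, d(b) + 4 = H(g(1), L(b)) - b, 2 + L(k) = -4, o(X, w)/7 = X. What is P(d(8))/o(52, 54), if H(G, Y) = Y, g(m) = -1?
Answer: -31/182 ≈ -0.17033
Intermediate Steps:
o(X, w) = 7*X
L(k) = -6 (L(k) = -2 - 4 = -6)
d(b) = -10 - b (d(b) = -4 + (-6 - b) = -10 - b)
P(Z) = -26 + 2*Z
P(d(8))/o(52, 54) = (-26 + 2*(-10 - 1*8))/((7*52)) = (-26 + 2*(-10 - 8))/364 = (-26 + 2*(-18))*(1/364) = (-26 - 36)*(1/364) = -62*1/364 = -31/182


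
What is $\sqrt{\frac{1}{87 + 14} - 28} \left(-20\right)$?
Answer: $- \frac{20 i \sqrt{285527}}{101} \approx - 105.81 i$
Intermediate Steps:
$\sqrt{\frac{1}{87 + 14} - 28} \left(-20\right) = \sqrt{\frac{1}{101} - 28} \left(-20\right) = \sqrt{- \frac{2827}{101}} \left(-20\right) = \frac{i \sqrt{285527}}{101} \left(-20\right) = - \frac{20 i \sqrt{285527}}{101}$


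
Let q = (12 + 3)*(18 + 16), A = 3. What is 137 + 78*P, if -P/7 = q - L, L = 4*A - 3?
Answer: -273409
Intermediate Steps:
L = 9 (L = 4*3 - 3 = 12 - 3 = 9)
q = 510 (q = 15*34 = 510)
P = -3507 (P = -7*(510 - 1*9) = -7*(510 - 9) = -7*501 = -3507)
137 + 78*P = 137 + 78*(-3507) = 137 - 273546 = -273409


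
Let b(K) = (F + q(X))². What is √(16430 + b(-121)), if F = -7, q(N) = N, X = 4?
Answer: √16439 ≈ 128.21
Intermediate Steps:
b(K) = 9 (b(K) = (-7 + 4)² = (-3)² = 9)
√(16430 + b(-121)) = √(16430 + 9) = √16439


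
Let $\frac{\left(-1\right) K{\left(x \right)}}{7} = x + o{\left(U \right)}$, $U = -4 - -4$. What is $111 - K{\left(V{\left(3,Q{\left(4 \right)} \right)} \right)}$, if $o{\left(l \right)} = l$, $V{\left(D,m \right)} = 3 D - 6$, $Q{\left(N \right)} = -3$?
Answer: $132$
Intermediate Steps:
$U = 0$ ($U = -4 + 4 = 0$)
$V{\left(D,m \right)} = -6 + 3 D$
$K{\left(x \right)} = - 7 x$ ($K{\left(x \right)} = - 7 \left(x + 0\right) = - 7 x$)
$111 - K{\left(V{\left(3,Q{\left(4 \right)} \right)} \right)} = 111 - - 7 \left(-6 + 3 \cdot 3\right) = 111 - - 7 \left(-6 + 9\right) = 111 - \left(-7\right) 3 = 111 - -21 = 111 + 21 = 132$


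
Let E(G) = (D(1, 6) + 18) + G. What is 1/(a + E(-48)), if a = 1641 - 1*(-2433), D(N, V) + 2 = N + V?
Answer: 1/4049 ≈ 0.00024697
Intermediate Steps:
D(N, V) = -2 + N + V (D(N, V) = -2 + (N + V) = -2 + N + V)
E(G) = 23 + G (E(G) = ((-2 + 1 + 6) + 18) + G = (5 + 18) + G = 23 + G)
a = 4074 (a = 1641 + 2433 = 4074)
1/(a + E(-48)) = 1/(4074 + (23 - 48)) = 1/(4074 - 25) = 1/4049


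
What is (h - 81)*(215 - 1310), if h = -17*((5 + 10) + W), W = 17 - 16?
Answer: 386535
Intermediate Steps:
W = 1
h = -272 (h = -17*((5 + 10) + 1) = -17*(15 + 1) = -17*16 = -272)
(h - 81)*(215 - 1310) = (-272 - 81)*(215 - 1310) = -353*(-1095) = 386535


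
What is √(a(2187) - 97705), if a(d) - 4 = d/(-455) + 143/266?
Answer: I*√29208413706290/17290 ≈ 312.58*I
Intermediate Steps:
a(d) = 1207/266 - d/455 (a(d) = 4 + (d/(-455) + 143/266) = 4 + (d*(-1/455) + 143*(1/266)) = 4 + (-d/455 + 143/266) = 4 + (143/266 - d/455) = 1207/266 - d/455)
√(a(2187) - 97705) = √((1207/266 - 1/455*2187) - 97705) = √((1207/266 - 2187/455) - 97705) = √(-4651/17290 - 97705) = √(-1689324101/17290) = I*√29208413706290/17290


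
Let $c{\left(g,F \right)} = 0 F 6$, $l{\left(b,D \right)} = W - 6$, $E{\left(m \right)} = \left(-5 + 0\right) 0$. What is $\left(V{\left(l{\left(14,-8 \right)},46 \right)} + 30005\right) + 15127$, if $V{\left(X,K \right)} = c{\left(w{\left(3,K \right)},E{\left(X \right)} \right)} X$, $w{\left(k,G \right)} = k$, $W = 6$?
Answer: $45132$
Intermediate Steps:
$E{\left(m \right)} = 0$ ($E{\left(m \right)} = \left(-5\right) 0 = 0$)
$l{\left(b,D \right)} = 0$ ($l{\left(b,D \right)} = 6 - 6 = 0$)
$c{\left(g,F \right)} = 0$ ($c{\left(g,F \right)} = 0 \cdot 6 = 0$)
$V{\left(X,K \right)} = 0$ ($V{\left(X,K \right)} = 0 X = 0$)
$\left(V{\left(l{\left(14,-8 \right)},46 \right)} + 30005\right) + 15127 = \left(0 + 30005\right) + 15127 = 30005 + 15127 = 45132$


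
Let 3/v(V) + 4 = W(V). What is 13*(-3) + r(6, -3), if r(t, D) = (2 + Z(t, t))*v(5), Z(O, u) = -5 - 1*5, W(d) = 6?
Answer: -51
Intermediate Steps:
Z(O, u) = -10 (Z(O, u) = -5 - 5 = -10)
v(V) = 3/2 (v(V) = 3/(-4 + 6) = 3/2)
r(t, D) = -12 (r(t, D) = (2 - 10)*(3/2) = -8*3/2 = -12)
13*(-3) + r(6, -3) = 13*(-3) - 12 = -39 - 12 = -51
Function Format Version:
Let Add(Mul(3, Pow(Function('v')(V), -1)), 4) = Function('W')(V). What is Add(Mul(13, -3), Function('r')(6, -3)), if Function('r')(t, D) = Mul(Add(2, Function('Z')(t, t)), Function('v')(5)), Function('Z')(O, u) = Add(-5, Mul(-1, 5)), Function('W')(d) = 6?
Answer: -51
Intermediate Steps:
Function('Z')(O, u) = -10 (Function('Z')(O, u) = Add(-5, -5) = -10)
Function('v')(V) = Rational(3, 2) (Function('v')(V) = Mul(3, Pow(Add(-4, 6), -1)) = Mul(3, Pow(2, -1)) = Mul(3, Rational(1, 2)) = Rational(3, 2))
Function('r')(t, D) = -12 (Function('r')(t, D) = Mul(Add(2, -10), Rational(3, 2)) = Mul(-8, Rational(3, 2)) = -12)
Add(Mul(13, -3), Function('r')(6, -3)) = Add(Mul(13, -3), -12) = Add(-39, -12) = -51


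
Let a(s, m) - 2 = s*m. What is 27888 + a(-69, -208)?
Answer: 42242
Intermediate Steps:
a(s, m) = 2 + m*s (a(s, m) = 2 + s*m = 2 + m*s)
27888 + a(-69, -208) = 27888 + (2 - 208*(-69)) = 27888 + (2 + 14352) = 27888 + 14354 = 42242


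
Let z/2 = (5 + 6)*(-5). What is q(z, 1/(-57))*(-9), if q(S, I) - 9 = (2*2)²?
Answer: -225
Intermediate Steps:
z = -110 (z = 2*((5 + 6)*(-5)) = 2*(11*(-5)) = 2*(-55) = -110)
q(S, I) = 25 (q(S, I) = 9 + (2*2)² = 9 + 4² = 9 + 16 = 25)
q(z, 1/(-57))*(-9) = 25*(-9) = -225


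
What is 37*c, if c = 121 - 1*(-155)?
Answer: 10212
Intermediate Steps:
c = 276 (c = 121 + 155 = 276)
37*c = 37*276 = 10212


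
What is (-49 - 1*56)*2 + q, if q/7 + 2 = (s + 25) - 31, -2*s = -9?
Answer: -469/2 ≈ -234.50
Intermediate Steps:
s = 9/2 (s = -1/2*(-9) = 9/2 ≈ 4.5000)
q = -49/2 (q = -14 + 7*((9/2 + 25) - 31) = -14 + 7*(59/2 - 31) = -14 + 7*(-3/2) = -14 - 21/2 = -49/2 ≈ -24.500)
(-49 - 1*56)*2 + q = (-49 - 1*56)*2 - 49/2 = (-49 - 56)*2 - 49/2 = -105*2 - 49/2 = -210 - 49/2 = -469/2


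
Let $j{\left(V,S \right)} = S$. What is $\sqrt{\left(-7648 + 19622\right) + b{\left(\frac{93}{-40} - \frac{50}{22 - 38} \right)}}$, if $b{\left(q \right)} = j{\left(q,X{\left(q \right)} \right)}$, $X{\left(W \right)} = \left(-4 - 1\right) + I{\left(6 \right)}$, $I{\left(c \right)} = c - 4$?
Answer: $\sqrt{11971} \approx 109.41$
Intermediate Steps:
$I{\left(c \right)} = -4 + c$
$X{\left(W \right)} = -3$ ($X{\left(W \right)} = \left(-4 - 1\right) + \left(-4 + 6\right) = -5 + 2 = -3$)
$b{\left(q \right)} = -3$
$\sqrt{\left(-7648 + 19622\right) + b{\left(\frac{93}{-40} - \frac{50}{22 - 38} \right)}} = \sqrt{\left(-7648 + 19622\right) - 3} = \sqrt{11974 - 3} = \sqrt{11971}$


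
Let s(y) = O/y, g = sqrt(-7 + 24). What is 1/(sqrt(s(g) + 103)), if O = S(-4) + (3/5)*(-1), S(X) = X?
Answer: sqrt(85)/sqrt(8755 - 23*sqrt(17)) ≈ 0.099071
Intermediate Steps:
O = -23/5 (O = -4 + (3/5)*(-1) = -4 - 3/5 = -23/5 ≈ -4.6000)
g = sqrt(17) ≈ 4.1231
s(y) = -23/(5*y)
1/(sqrt(s(g) + 103)) = 1/(sqrt(-23*sqrt(17)/17/5 + 103)) = 1/(sqrt(-23*sqrt(17)/85 + 103)) = 1/(sqrt(103 - 23*sqrt(17)/85)) = 1/sqrt(103 - 23*sqrt(17)/85)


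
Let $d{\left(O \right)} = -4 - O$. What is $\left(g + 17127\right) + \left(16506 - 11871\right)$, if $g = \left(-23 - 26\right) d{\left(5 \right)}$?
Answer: $22203$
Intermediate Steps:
$g = 441$ ($g = \left(-23 - 26\right) \left(-4 - 5\right) = - 49 \left(-4 - 5\right) = \left(-49\right) \left(-9\right) = 441$)
$\left(g + 17127\right) + \left(16506 - 11871\right) = \left(441 + 17127\right) + \left(16506 - 11871\right) = 17568 + 4635 = 22203$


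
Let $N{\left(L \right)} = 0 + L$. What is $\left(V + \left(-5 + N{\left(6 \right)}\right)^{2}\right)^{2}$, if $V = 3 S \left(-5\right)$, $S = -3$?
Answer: $2116$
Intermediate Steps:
$V = 45$ ($V = 3 \left(-3\right) \left(-5\right) = \left(-9\right) \left(-5\right) = 45$)
$N{\left(L \right)} = L$
$\left(V + \left(-5 + N{\left(6 \right)}\right)^{2}\right)^{2} = \left(45 + \left(-5 + 6\right)^{2}\right)^{2} = \left(45 + 1^{2}\right)^{2} = \left(45 + 1\right)^{2} = 46^{2} = 2116$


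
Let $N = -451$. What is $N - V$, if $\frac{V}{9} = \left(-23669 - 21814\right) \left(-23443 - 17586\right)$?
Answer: $-16795098514$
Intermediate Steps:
$V = 16795098063$ ($V = 9 \left(-23669 - 21814\right) \left(-23443 - 17586\right) = 9 \left(\left(-45483\right) \left(-41029\right)\right) = 9 \cdot 1866122007 = 16795098063$)
$N - V = -451 - 16795098063 = -16795098514$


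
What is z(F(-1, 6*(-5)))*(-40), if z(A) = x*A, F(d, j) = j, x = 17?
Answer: 20400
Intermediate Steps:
z(A) = 17*A
z(F(-1, 6*(-5)))*(-40) = (17*(6*(-5)))*(-40) = (17*(-30))*(-40) = -510*(-40) = 20400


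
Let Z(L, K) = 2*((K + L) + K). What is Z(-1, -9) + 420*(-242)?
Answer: -101678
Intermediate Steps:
Z(L, K) = 2*L + 4*K (Z(L, K) = 2*(L + 2*K) = 2*L + 4*K)
Z(-1, -9) + 420*(-242) = (2*(-1) + 4*(-9)) + 420*(-242) = (-2 - 36) - 101640 = -38 - 101640 = -101678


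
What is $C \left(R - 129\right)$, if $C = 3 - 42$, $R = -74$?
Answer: $7917$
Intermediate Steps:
$C = -39$
$C \left(R - 129\right) = - 39 \left(-74 - 129\right) = \left(-39\right) \left(-203\right) = 7917$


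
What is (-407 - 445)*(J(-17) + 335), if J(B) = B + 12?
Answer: -281160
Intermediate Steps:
J(B) = 12 + B
(-407 - 445)*(J(-17) + 335) = (-407 - 445)*((12 - 17) + 335) = -852*(-5 + 335) = -852*330 = -281160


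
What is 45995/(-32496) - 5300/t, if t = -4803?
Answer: -5409465/17342032 ≈ -0.31193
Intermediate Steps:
45995/(-32496) - 5300/t = 45995/(-32496) - 5300/(-4803) = 45995*(-1/32496) - 5300*(-1/4803) = -45995/32496 + 5300/4803 = -5409465/17342032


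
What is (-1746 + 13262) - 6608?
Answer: 4908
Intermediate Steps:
(-1746 + 13262) - 6608 = 11516 - 6608 = 4908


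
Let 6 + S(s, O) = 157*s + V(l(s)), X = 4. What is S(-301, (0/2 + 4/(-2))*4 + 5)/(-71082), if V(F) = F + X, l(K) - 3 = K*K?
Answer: -43345/71082 ≈ -0.60979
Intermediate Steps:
l(K) = 3 + K**2 (l(K) = 3 + K*K = 3 + K**2)
V(F) = 4 + F (V(F) = F + 4 = 4 + F)
S(s, O) = 1 + s**2 + 157*s (S(s, O) = -6 + (157*s + (4 + (3 + s**2))) = -6 + (157*s + (7 + s**2)) = -6 + (7 + s**2 + 157*s) = 1 + s**2 + 157*s)
S(-301, (0/2 + 4/(-2))*4 + 5)/(-71082) = (1 + (-301)**2 + 157*(-301))/(-71082) = (1 + 90601 - 47257)*(-1/71082) = 43345*(-1/71082) = -43345/71082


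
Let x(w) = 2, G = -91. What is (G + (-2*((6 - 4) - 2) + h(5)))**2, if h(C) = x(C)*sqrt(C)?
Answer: 8301 - 364*sqrt(5) ≈ 7487.1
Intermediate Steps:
h(C) = 2*sqrt(C)
(G + (-2*((6 - 4) - 2) + h(5)))**2 = (-91 + (-2*((6 - 4) - 2) + 2*sqrt(5)))**2 = (-91 + (-2*(2 - 2) + 2*sqrt(5)))**2 = (-91 + (-2*0 + 2*sqrt(5)))**2 = (-91 + (0 + 2*sqrt(5)))**2 = (-91 + 2*sqrt(5))**2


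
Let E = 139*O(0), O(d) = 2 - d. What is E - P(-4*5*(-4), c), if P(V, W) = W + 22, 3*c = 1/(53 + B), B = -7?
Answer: 35327/138 ≈ 255.99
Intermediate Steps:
c = 1/138 (c = 1/(3*(53 - 7)) = (⅓)/46 = (⅓)*(1/46) = 1/138 ≈ 0.0072464)
P(V, W) = 22 + W
E = 278 (E = 139*(2 - 1*0) = 139*(2 + 0) = 139*2 = 278)
E - P(-4*5*(-4), c) = 278 - (22 + 1/138) = 278 - 1*3037/138 = 278 - 3037/138 = 35327/138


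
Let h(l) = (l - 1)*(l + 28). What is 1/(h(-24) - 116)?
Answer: -1/216 ≈ -0.0046296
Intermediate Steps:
h(l) = (-1 + l)*(28 + l)
1/(h(-24) - 116) = 1/((-28 + (-24)**2 + 27*(-24)) - 116) = 1/((-28 + 576 - 648) - 116) = 1/(-100 - 116) = 1/(-216) = -1/216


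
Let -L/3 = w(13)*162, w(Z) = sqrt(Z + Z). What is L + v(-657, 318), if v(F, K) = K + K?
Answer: 636 - 486*sqrt(26) ≈ -1842.1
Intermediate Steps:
v(F, K) = 2*K
w(Z) = sqrt(2)*sqrt(Z) (w(Z) = sqrt(2*Z) = sqrt(2)*sqrt(Z))
L = -486*sqrt(26) (L = -3*sqrt(2)*sqrt(13)*162 = -3*sqrt(26)*162 = -486*sqrt(26) ≈ -2478.1)
L + v(-657, 318) = -486*sqrt(26) + 2*318 = -486*sqrt(26) + 636 = 636 - 486*sqrt(26)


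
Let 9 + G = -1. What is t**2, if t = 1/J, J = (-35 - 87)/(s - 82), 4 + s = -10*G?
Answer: 49/3721 ≈ 0.013168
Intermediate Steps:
G = -10 (G = -9 - 1 = -10)
s = 96 (s = -4 - 10*(-10) = -4 + 100 = 96)
J = -61/7 (J = (-35 - 87)/(96 - 82) = -122/14 = -122*1/14 = -61/7 ≈ -8.7143)
t = -7/61 (t = 1/(-61/7) = -7/61 ≈ -0.11475)
t**2 = (-7/61)**2 = 49/3721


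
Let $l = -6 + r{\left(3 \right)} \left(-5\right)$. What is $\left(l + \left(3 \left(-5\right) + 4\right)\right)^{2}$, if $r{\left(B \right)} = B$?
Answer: $1024$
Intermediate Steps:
$l = -21$ ($l = -6 + 3 \left(-5\right) = -6 - 15 = -21$)
$\left(l + \left(3 \left(-5\right) + 4\right)\right)^{2} = \left(-21 + \left(3 \left(-5\right) + 4\right)\right)^{2} = \left(-21 + \left(-15 + 4\right)\right)^{2} = \left(-21 - 11\right)^{2} = \left(-32\right)^{2} = 1024$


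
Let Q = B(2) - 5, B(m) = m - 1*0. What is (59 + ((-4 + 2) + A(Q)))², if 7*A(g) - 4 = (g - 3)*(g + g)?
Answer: 192721/49 ≈ 3933.1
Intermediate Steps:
B(m) = m (B(m) = m + 0 = m)
Q = -3 (Q = 2 - 5 = -3)
A(g) = 4/7 + 2*g*(-3 + g)/7 (A(g) = 4/7 + ((g - 3)*(g + g))/7 = 4/7 + ((-3 + g)*(2*g))/7 = 4/7 + (2*g*(-3 + g))/7 = 4/7 + 2*g*(-3 + g)/7)
(59 + ((-4 + 2) + A(Q)))² = (59 + ((-4 + 2) + (4/7 - 6/7*(-3) + (2/7)*(-3)²)))² = (59 + (-2 + (4/7 + 18/7 + (2/7)*9)))² = (59 + (-2 + (4/7 + 18/7 + 18/7)))² = (59 + (-2 + 40/7))² = (59 + 26/7)² = (439/7)² = 192721/49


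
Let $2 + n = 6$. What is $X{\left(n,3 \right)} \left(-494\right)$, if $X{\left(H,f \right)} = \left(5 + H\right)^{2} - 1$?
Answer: $-39520$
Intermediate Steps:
$n = 4$ ($n = -2 + 6 = 4$)
$X{\left(H,f \right)} = -1 + \left(5 + H\right)^{2}$
$X{\left(n,3 \right)} \left(-494\right) = \left(-1 + \left(5 + 4\right)^{2}\right) \left(-494\right) = \left(-1 + 9^{2}\right) \left(-494\right) = \left(-1 + 81\right) \left(-494\right) = 80 \left(-494\right) = -39520$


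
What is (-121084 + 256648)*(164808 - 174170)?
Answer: -1269150168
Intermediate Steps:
(-121084 + 256648)*(164808 - 174170) = 135564*(-9362) = -1269150168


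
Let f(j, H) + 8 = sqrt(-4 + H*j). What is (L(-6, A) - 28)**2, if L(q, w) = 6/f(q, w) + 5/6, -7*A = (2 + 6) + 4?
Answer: 287904037/367236 + 16967*sqrt(77)/10201 ≈ 798.57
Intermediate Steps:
A = -12/7 (A = -((2 + 6) + 4)/7 = -(8 + 4)/7 = -1/7*12 = -12/7 ≈ -1.7143)
f(j, H) = -8 + sqrt(-4 + H*j)
L(q, w) = 5/6 + 6/(-8 + sqrt(-4 + q*w)) (L(q, w) = 6/(-8 + sqrt(-4 + w*q)) + 5/6 = 6/(-8 + sqrt(-4 + q*w)) + 5*(1/6) = 6/(-8 + sqrt(-4 + q*w)) + 5/6 = 5/6 + 6/(-8 + sqrt(-4 + q*w)))
(L(-6, A) - 28)**2 = ((-4 + 5*sqrt(-4 - 6*(-12/7)))/(6*(-8 + sqrt(-4 - 6*(-12/7)))) - 28)**2 = ((-4 + 5*sqrt(-4 + 72/7))/(6*(-8 + sqrt(-4 + 72/7))) - 28)**2 = ((-4 + 5*sqrt(44/7))/(6*(-8 + sqrt(44/7))) - 28)**2 = ((-4 + 5*(2*sqrt(77)/7))/(6*(-8 + 2*sqrt(77)/7)) - 28)**2 = ((-4 + 10*sqrt(77)/7)/(6*(-8 + 2*sqrt(77)/7)) - 28)**2 = (-28 + (-4 + 10*sqrt(77)/7)/(6*(-8 + 2*sqrt(77)/7)))**2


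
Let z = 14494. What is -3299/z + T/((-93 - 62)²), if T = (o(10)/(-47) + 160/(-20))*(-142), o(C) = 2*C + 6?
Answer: -2897772829/16366262450 ≈ -0.17706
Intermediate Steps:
o(C) = 6 + 2*C
T = 57084/47 (T = ((6 + 2*10)/(-47) + 160/(-20))*(-142) = ((6 + 20)*(-1/47) + 160*(-1/20))*(-142) = (26*(-1/47) - 8)*(-142) = (-26/47 - 8)*(-142) = -402/47*(-142) = 57084/47 ≈ 1214.6)
-3299/z + T/((-93 - 62)²) = -3299/14494 + 57084/(47*((-93 - 62)²)) = -3299*1/14494 + 57084/(47*((-155)²)) = -3299/14494 + (57084/47)/24025 = -3299/14494 + (57084/47)*(1/24025) = -3299/14494 + 57084/1129175 = -2897772829/16366262450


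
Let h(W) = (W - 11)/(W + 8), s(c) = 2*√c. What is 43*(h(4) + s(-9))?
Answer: -301/12 + 258*I ≈ -25.083 + 258.0*I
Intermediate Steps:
h(W) = (-11 + W)/(8 + W)
43*(h(4) + s(-9)) = 43*((-11 + 4)/(8 + 4) + 2*√(-9)) = 43*(-7/12 + 2*(3*I)) = 43*((1/12)*(-7) + 6*I) = 43*(-7/12 + 6*I) = -301/12 + 258*I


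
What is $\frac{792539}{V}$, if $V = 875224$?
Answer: $\frac{792539}{875224} \approx 0.90553$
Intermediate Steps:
$\frac{792539}{V} = \frac{792539}{875224}$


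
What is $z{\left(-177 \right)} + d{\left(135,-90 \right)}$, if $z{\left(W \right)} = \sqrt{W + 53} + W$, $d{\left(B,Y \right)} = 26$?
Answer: $-151 + 2 i \sqrt{31} \approx -151.0 + 11.136 i$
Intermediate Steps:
$z{\left(W \right)} = W + \sqrt{53 + W}$ ($z{\left(W \right)} = \sqrt{53 + W} + W = W + \sqrt{53 + W}$)
$z{\left(-177 \right)} + d{\left(135,-90 \right)} = \left(-177 + \sqrt{53 - 177}\right) + 26 = \left(-177 + \sqrt{-124}\right) + 26 = \left(-177 + 2 i \sqrt{31}\right) + 26 = -151 + 2 i \sqrt{31}$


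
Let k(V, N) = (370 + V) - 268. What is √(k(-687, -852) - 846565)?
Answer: 5*I*√33886 ≈ 920.41*I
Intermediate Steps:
k(V, N) = 102 + V
√(k(-687, -852) - 846565) = √((102 - 687) - 846565) = √(-585 - 846565) = √(-847150) = 5*I*√33886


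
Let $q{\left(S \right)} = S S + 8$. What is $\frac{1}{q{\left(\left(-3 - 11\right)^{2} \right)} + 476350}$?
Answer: $\frac{1}{514774} \approx 1.9426 \cdot 10^{-6}$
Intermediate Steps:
$q{\left(S \right)} = 8 + S^{2}$ ($q{\left(S \right)} = S^{2} + 8 = 8 + S^{2}$)
$\frac{1}{q{\left(\left(-3 - 11\right)^{2} \right)} + 476350} = \frac{1}{\left(8 + \left(\left(-3 - 11\right)^{2}\right)^{2}\right) + 476350} = \frac{1}{\left(8 + \left(\left(-14\right)^{2}\right)^{2}\right) + 476350} = \frac{1}{\left(8 + 196^{2}\right) + 476350} = \frac{1}{\left(8 + 38416\right) + 476350} = \frac{1}{38424 + 476350} = \frac{1}{514774}$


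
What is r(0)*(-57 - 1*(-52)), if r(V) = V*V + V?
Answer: 0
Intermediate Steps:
r(V) = V + V² (r(V) = V² + V = V + V²)
r(0)*(-57 - 1*(-52)) = (0*(1 + 0))*(-57 - 1*(-52)) = (0*1)*(-57 + 52) = 0*(-5) = 0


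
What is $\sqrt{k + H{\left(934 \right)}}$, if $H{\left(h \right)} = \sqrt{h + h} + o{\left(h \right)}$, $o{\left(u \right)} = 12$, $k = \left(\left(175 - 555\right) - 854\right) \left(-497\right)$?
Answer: $\sqrt{613310 + 2 \sqrt{467}} \approx 783.17$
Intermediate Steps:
$k = 613298$ ($k = \left(-380 - 854\right) \left(-497\right) = \left(-1234\right) \left(-497\right) = 613298$)
$H{\left(h \right)} = 12 + \sqrt{2} \sqrt{h}$ ($H{\left(h \right)} = \sqrt{h + h} + 12 = \sqrt{2 h} + 12 = \sqrt{2} \sqrt{h} + 12 = 12 + \sqrt{2} \sqrt{h}$)
$\sqrt{k + H{\left(934 \right)}} = \sqrt{613298 + \left(12 + \sqrt{2} \sqrt{934}\right)} = \sqrt{613298 + \left(12 + 2 \sqrt{467}\right)} = \sqrt{613310 + 2 \sqrt{467}}$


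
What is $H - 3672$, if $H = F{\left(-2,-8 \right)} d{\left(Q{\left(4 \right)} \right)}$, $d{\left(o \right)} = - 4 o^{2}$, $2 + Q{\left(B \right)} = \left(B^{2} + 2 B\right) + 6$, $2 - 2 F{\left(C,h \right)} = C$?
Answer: $-9944$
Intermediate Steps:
$F{\left(C,h \right)} = 1 - \frac{C}{2}$
$Q{\left(B \right)} = 4 + B^{2} + 2 B$ ($Q{\left(B \right)} = -2 + \left(\left(B^{2} + 2 B\right) + 6\right) = -2 + \left(6 + B^{2} + 2 B\right) = 4 + B^{2} + 2 B$)
$H = -6272$ ($H = \left(1 - -1\right) \left(- 4 \left(4 + 4^{2} + 2 \cdot 4\right)^{2}\right) = \left(1 + 1\right) \left(- 4 \left(4 + 16 + 8\right)^{2}\right) = 2 \left(- 4 \cdot 28^{2}\right) = 2 \left(\left(-4\right) 784\right) = 2 \left(-3136\right) = -6272$)
$H - 3672 = -6272 - 3672 = -9944$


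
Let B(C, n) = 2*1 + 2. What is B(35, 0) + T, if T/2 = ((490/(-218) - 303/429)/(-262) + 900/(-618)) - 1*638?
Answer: -268129003920/210315391 ≈ -1274.9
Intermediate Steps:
T = -268970265484/210315391 (T = 2*(((490/(-218) - 303/429)/(-262) + 900/(-618)) - 1*638) = 2*(((490*(-1/218) - 303*1/429)*(-1/262) + 900*(-1/618)) - 638) = 2*(((-245/109 - 101/143)*(-1/262) - 150/103) - 638) = 2*((-46044/15587*(-1/262) - 150/103) - 638) = 2*((23022/2041897 - 150/103) - 638) = 2*(-303913284/210315391 - 638) = 2*(-134485132742/210315391) = -268970265484/210315391 ≈ -1278.9)
B(C, n) = 4 (B(C, n) = 2 + 2 = 4)
B(35, 0) + T = 4 - 268970265484/210315391 = -268129003920/210315391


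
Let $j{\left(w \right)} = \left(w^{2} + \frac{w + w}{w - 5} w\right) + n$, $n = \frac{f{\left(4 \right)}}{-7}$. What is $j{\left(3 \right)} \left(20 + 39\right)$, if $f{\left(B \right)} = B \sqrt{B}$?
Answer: $- \frac{472}{7} \approx -67.429$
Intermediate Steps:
$f{\left(B \right)} = B^{\frac{3}{2}}$
$n = - \frac{8}{7}$ ($n = \frac{4^{\frac{3}{2}}}{-7} = 8 \left(- \frac{1}{7}\right) = - \frac{8}{7} \approx -1.1429$)
$j{\left(w \right)} = - \frac{8}{7} + w^{2} + \frac{2 w^{2}}{-5 + w}$ ($j{\left(w \right)} = \left(w^{2} + \frac{w + w}{w - 5} w\right) - \frac{8}{7} = \left(w^{2} + \frac{2 w}{-5 + w} w\right) - \frac{8}{7} = \left(w^{2} + \frac{2 w^{2}}{-5 + w}\right) - \frac{8}{7} = - \frac{8}{7} + w^{2} + \frac{2 w^{2}}{-5 + w}$)
$j{\left(3 \right)} \left(20 + 39\right) = \frac{40 - 21 \cdot 3^{2} - 24 + 7 \cdot 3^{3}}{7 \left(-5 + 3\right)} \left(20 + 39\right) = \frac{40 - 189 - 24 + 7 \cdot 27}{7 \left(-2\right)} 59 = \frac{1}{7} \left(- \frac{1}{2}\right) \left(40 - 189 - 24 + 189\right) 59 = \frac{1}{7} \left(- \frac{1}{2}\right) 16 \cdot 59 = \left(- \frac{8}{7}\right) 59 = - \frac{472}{7}$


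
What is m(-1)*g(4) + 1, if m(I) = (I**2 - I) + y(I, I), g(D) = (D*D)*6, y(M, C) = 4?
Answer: 577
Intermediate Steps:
g(D) = 6*D**2 (g(D) = D**2*6 = 6*D**2)
m(I) = 4 + I**2 - I (m(I) = (I**2 - I) + 4 = 4 + I**2 - I)
m(-1)*g(4) + 1 = (4 + (-1)**2 - 1*(-1))*(6*4**2) + 1 = (4 + 1 + 1)*(6*16) + 1 = 6*96 + 1 = 576 + 1 = 577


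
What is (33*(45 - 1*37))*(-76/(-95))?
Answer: 1056/5 ≈ 211.20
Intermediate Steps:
(33*(45 - 1*37))*(-76/(-95)) = (33*(45 - 37))*(-76*(-1/95)) = (33*8)*(4/5) = 264*(4/5) = 1056/5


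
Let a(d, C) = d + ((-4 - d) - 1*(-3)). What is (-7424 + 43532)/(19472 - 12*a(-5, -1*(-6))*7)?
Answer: 9027/4889 ≈ 1.8464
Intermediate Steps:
a(d, C) = -1 (a(d, C) = d + ((-4 - d) + 3) = d + (-1 - d) = -1)
(-7424 + 43532)/(19472 - 12*a(-5, -1*(-6))*7) = (-7424 + 43532)/(19472 - 12*(-1)*7) = 36108/(19472 + 12*7) = 36108/(19472 + 84) = 36108/19556 = 36108*(1/19556) = 9027/4889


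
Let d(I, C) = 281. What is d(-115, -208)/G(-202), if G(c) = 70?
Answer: 281/70 ≈ 4.0143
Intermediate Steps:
d(-115, -208)/G(-202) = 281/70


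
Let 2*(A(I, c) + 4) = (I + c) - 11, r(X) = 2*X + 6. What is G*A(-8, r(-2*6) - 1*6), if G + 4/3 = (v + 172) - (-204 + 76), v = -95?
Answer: -10387/2 ≈ -5193.5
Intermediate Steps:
r(X) = 6 + 2*X
A(I, c) = -19/2 + I/2 + c/2 (A(I, c) = -4 + ((I + c) - 11)/2 = -4 + (-11 + I + c)/2 = -4 + (-11/2 + I/2 + c/2) = -19/2 + I/2 + c/2)
G = 611/3 (G = -4/3 + ((-95 + 172) - (-204 + 76)) = -4/3 + (77 - 1*(-128)) = -4/3 + (77 + 128) = -4/3 + 205 = 611/3 ≈ 203.67)
G*A(-8, r(-2*6) - 1*6) = 611*(-19/2 + (½)*(-8) + ((6 + 2*(-2*6)) - 1*6)/2)/3 = 611*(-19/2 - 4 + ((6 + 2*(-12)) - 6)/2)/3 = 611*(-19/2 - 4 + ((6 - 24) - 6)/2)/3 = 611*(-19/2 - 4 + (-18 - 6)/2)/3 = 611*(-19/2 - 4 + (½)*(-24))/3 = 611*(-19/2 - 4 - 12)/3 = (611/3)*(-51/2) = -10387/2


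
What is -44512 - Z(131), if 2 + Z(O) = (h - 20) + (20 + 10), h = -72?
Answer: -44448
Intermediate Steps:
Z(O) = -64 (Z(O) = -2 + ((-72 - 20) + (20 + 10)) = -2 + (-92 + 30) = -2 - 62 = -64)
-44512 - Z(131) = -44512 - 1*(-64) = -44512 + 64 = -44448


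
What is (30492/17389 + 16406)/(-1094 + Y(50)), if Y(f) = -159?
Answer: -285314426/21788417 ≈ -13.095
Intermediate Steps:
(30492/17389 + 16406)/(-1094 + Y(50)) = (30492/17389 + 16406)/(-1094 - 159) = (30492*(1/17389) + 16406)/(-1253) = (30492/17389 + 16406)*(-1/1253) = (285314426/17389)*(-1/1253) = -285314426/21788417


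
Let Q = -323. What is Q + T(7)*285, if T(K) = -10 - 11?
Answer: -6308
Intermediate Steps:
T(K) = -21
Q + T(7)*285 = -323 - 21*285 = -323 - 5985 = -6308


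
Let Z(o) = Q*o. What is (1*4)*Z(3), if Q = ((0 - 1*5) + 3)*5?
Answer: -120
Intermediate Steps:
Q = -10 (Q = ((0 - 5) + 3)*5 = (-5 + 3)*5 = -2*5 = -10)
Z(o) = -10*o
(1*4)*Z(3) = (1*4)*(-10*3) = 4*(-30) = -120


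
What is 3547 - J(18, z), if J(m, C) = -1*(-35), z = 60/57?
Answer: 3512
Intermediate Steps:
z = 20/19 (z = 60*(1/57) = 20/19 ≈ 1.0526)
J(m, C) = 35
3547 - J(18, z) = 3547 - 1*35 = 3547 - 35 = 3512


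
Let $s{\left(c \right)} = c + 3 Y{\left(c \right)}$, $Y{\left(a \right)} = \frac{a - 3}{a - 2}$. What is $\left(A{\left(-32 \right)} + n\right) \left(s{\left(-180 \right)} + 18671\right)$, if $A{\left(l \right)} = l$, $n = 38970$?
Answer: $\frac{65530921259}{91} \approx 7.2012 \cdot 10^{8}$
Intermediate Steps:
$Y{\left(a \right)} = \frac{-3 + a}{-2 + a}$
$s{\left(c \right)} = c + \frac{3 \left(-3 + c\right)}{-2 + c}$ ($s{\left(c \right)} = c + 3 \frac{-3 + c}{-2 + c} = c + \frac{3 \left(-3 + c\right)}{-2 + c}$)
$\left(A{\left(-32 \right)} + n\right) \left(s{\left(-180 \right)} + 18671\right) = \left(-32 + 38970\right) \left(\frac{-9 - 180 + \left(-180\right)^{2}}{-2 - 180} + 18671\right) = 38938 \left(\frac{-9 - 180 + 32400}{-182} + 18671\right) = 38938 \left(\left(- \frac{1}{182}\right) 32211 + 18671\right) = 38938 \left(- \frac{32211}{182} + 18671\right) = 38938 \cdot \frac{3365911}{182} = \frac{65530921259}{91}$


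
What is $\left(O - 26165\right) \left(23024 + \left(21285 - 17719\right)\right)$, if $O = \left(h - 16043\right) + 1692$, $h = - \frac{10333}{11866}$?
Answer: $- \frac{6391879547755}{5933} \approx -1.0773 \cdot 10^{9}$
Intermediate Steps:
$h = - \frac{10333}{11866}$ ($h = \left(-10333\right) \frac{1}{11866} = - \frac{10333}{11866} \approx -0.87081$)
$O = - \frac{170299299}{11866}$ ($O = \left(- \frac{10333}{11866} - 16043\right) + 1692 = - \frac{190376571}{11866} + 1692 = - \frac{170299299}{11866} \approx -14352.0$)
$\left(O - 26165\right) \left(23024 + \left(21285 - 17719\right)\right) = \left(- \frac{170299299}{11866} - 26165\right) \left(23024 + \left(21285 - 17719\right)\right) = - \frac{480773189 \left(23024 + \left(21285 - 17719\right)\right)}{11866} = - \frac{480773189 \left(23024 + 3566\right)}{11866} = \left(- \frac{480773189}{11866}\right) 26590 = - \frac{6391879547755}{5933}$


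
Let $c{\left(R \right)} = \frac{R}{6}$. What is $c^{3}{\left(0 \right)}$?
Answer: $0$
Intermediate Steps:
$c{\left(R \right)} = \frac{R}{6}$ ($c{\left(R \right)} = R \frac{1}{6} = \frac{R}{6}$)
$c^{3}{\left(0 \right)} = \left(\frac{1}{6} \cdot 0\right)^{3} = 0^{3} = 0$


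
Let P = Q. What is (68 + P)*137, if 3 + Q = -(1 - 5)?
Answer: 9453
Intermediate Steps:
Q = 1 (Q = -3 - (1 - 5) = -3 - 1*(-4) = -3 + 4 = 1)
P = 1
(68 + P)*137 = (68 + 1)*137 = 69*137 = 9453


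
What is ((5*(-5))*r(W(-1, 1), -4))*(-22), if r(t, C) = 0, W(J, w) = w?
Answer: 0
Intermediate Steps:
((5*(-5))*r(W(-1, 1), -4))*(-22) = ((5*(-5))*0)*(-22) = -25*0*(-22) = 0*(-22) = 0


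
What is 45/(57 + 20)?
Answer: 45/77 ≈ 0.58442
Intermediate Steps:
45/(57 + 20) = 45/77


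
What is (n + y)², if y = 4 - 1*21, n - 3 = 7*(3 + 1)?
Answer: 196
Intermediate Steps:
n = 31 (n = 3 + 7*(3 + 1) = 3 + 7*4 = 3 + 28 = 31)
y = -17 (y = 4 - 21 = -17)
(n + y)² = (31 - 17)² = 14² = 196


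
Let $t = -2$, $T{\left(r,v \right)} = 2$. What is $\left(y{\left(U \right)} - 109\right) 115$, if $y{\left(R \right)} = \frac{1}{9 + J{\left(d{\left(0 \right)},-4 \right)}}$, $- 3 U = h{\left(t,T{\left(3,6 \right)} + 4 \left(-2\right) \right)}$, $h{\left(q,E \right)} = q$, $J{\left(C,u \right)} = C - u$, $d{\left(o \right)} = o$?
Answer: $- \frac{162840}{13} \approx -12526.0$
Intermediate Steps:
$U = \frac{2}{3}$ ($U = \left(- \frac{1}{3}\right) \left(-2\right) = \frac{2}{3} \approx 0.66667$)
$y{\left(R \right)} = \frac{1}{13}$ ($y{\left(R \right)} = \frac{1}{9 + \left(0 - -4\right)} = \frac{1}{9 + \left(0 + 4\right)} = \frac{1}{9 + 4} = \frac{1}{13}$)
$\left(y{\left(U \right)} - 109\right) 115 = \left(\frac{1}{13} - 109\right) 115 = \left(- \frac{1416}{13}\right) 115 = - \frac{162840}{13}$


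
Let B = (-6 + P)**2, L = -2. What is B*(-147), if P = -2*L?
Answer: -588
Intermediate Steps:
P = 4 (P = -2*(-2) = 4)
B = 4 (B = (-6 + 4)**2 = (-2)**2 = 4)
B*(-147) = 4*(-147) = -588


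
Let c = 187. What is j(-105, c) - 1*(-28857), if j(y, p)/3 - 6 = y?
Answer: 28560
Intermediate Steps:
j(y, p) = 18 + 3*y
j(-105, c) - 1*(-28857) = (18 + 3*(-105)) - 1*(-28857) = (18 - 315) + 28857 = -297 + 28857 = 28560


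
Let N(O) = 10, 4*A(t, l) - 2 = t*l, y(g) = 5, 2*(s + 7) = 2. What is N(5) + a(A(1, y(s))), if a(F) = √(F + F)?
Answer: 10 + √14/2 ≈ 11.871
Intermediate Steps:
s = -6 (s = -7 + (½)*2 = -7 + 1 = -6)
A(t, l) = ½ + l*t/4 (A(t, l) = ½ + (t*l)/4 = ½ + (l*t)/4 = ½ + l*t/4)
a(F) = √2*√F (a(F) = √(2*F) = √2*√F)
N(5) + a(A(1, y(s))) = 10 + √2*√(½ + (¼)*5*1) = 10 + √2*√(½ + 5/4) = 10 + √2*√(7/4) = 10 + √2*(√7/2) = 10 + √14/2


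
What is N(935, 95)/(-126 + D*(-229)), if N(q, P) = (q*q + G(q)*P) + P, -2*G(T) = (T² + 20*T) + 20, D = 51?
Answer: 16616227/4722 ≈ 3518.9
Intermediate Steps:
G(T) = -10 - 10*T - T²/2 (G(T) = -((T² + 20*T) + 20)/2 = -(20 + T² + 20*T)/2 = -10 - 10*T - T²/2)
N(q, P) = P + q² + P*(-10 - 10*q - q²/2) (N(q, P) = (q*q + (-10 - 10*q - q²/2)*P) + P = (q² + P*(-10 - 10*q - q²/2)) + P = P + q² + P*(-10 - 10*q - q²/2))
N(935, 95)/(-126 + D*(-229)) = (95 + 935² - ½*95*(20 + 935² + 20*935))/(-126 + 51*(-229)) = (95 + 874225 - ½*95*(20 + 874225 + 18700))/(-126 - 11679) = (95 + 874225 - ½*95*892945)/(-11805) = (95 + 874225 - 84829775/2)*(-1/11805) = -83081135/2*(-1/11805) = 16616227/4722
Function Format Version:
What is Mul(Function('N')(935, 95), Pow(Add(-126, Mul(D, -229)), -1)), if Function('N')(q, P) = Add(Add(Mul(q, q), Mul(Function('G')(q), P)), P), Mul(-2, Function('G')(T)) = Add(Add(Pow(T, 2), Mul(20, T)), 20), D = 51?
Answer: Rational(16616227, 4722) ≈ 3518.9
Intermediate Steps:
Function('G')(T) = Add(-10, Mul(-10, T), Mul(Rational(-1, 2), Pow(T, 2))) (Function('G')(T) = Mul(Rational(-1, 2), Add(Add(Pow(T, 2), Mul(20, T)), 20)) = Mul(Rational(-1, 2), Add(20, Pow(T, 2), Mul(20, T))) = Add(-10, Mul(-10, T), Mul(Rational(-1, 2), Pow(T, 2))))
Function('N')(q, P) = Add(P, Pow(q, 2), Mul(P, Add(-10, Mul(-10, q), Mul(Rational(-1, 2), Pow(q, 2))))) (Function('N')(q, P) = Add(Add(Mul(q, q), Mul(Add(-10, Mul(-10, q), Mul(Rational(-1, 2), Pow(q, 2))), P)), P) = Add(Add(Pow(q, 2), Mul(P, Add(-10, Mul(-10, q), Mul(Rational(-1, 2), Pow(q, 2))))), P) = Add(P, Pow(q, 2), Mul(P, Add(-10, Mul(-10, q), Mul(Rational(-1, 2), Pow(q, 2))))))
Mul(Function('N')(935, 95), Pow(Add(-126, Mul(D, -229)), -1)) = Mul(Add(95, Pow(935, 2), Mul(Rational(-1, 2), 95, Add(20, Pow(935, 2), Mul(20, 935)))), Pow(Add(-126, Mul(51, -229)), -1)) = Mul(Add(95, 874225, Mul(Rational(-1, 2), 95, Add(20, 874225, 18700))), Pow(Add(-126, -11679), -1)) = Mul(Add(95, 874225, Mul(Rational(-1, 2), 95, 892945)), Pow(-11805, -1)) = Mul(Add(95, 874225, Rational(-84829775, 2)), Rational(-1, 11805)) = Mul(Rational(-83081135, 2), Rational(-1, 11805)) = Rational(16616227, 4722)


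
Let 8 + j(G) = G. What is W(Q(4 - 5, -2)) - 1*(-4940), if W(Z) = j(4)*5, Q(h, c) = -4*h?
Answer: 4920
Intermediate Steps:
j(G) = -8 + G
W(Z) = -20 (W(Z) = (-8 + 4)*5 = -4*5 = -20)
W(Q(4 - 5, -2)) - 1*(-4940) = -20 - 1*(-4940) = -20 + 4940 = 4920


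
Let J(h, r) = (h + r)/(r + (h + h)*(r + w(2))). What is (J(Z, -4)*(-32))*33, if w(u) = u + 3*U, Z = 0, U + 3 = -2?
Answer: -1056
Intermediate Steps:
U = -5 (U = -3 - 2 = -5)
w(u) = -15 + u (w(u) = u + 3*(-5) = u - 15 = -15 + u)
J(h, r) = (h + r)/(r + 2*h*(-13 + r)) (J(h, r) = (h + r)/(r + (h + h)*(r + (-15 + 2))) = (h + r)/(r + (2*h)*(r - 13)) = (h + r)/(r + (2*h)*(-13 + r)) = (h + r)/(r + 2*h*(-13 + r)))
(J(Z, -4)*(-32))*33 = (((0 - 4)/(-4 - 26*0 + 2*0*(-4)))*(-32))*33 = ((-4/(-4 + 0 + 0))*(-32))*33 = ((-4/(-4))*(-32))*33 = (-1/4*(-4)*(-32))*33 = (1*(-32))*33 = -32*33 = -1056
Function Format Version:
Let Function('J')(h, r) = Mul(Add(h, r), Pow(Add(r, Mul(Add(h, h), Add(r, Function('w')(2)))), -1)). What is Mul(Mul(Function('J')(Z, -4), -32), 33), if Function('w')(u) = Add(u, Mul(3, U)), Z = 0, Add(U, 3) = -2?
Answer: -1056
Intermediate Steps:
U = -5 (U = Add(-3, -2) = -5)
Function('w')(u) = Add(-15, u) (Function('w')(u) = Add(u, Mul(3, -5)) = Add(u, -15) = Add(-15, u))
Function('J')(h, r) = Mul(Pow(Add(r, Mul(2, h, Add(-13, r))), -1), Add(h, r)) (Function('J')(h, r) = Mul(Add(h, r), Pow(Add(r, Mul(Add(h, h), Add(r, Add(-15, 2)))), -1)) = Mul(Add(h, r), Pow(Add(r, Mul(Mul(2, h), Add(r, -13))), -1)) = Mul(Add(h, r), Pow(Add(r, Mul(Mul(2, h), Add(-13, r))), -1)) = Mul(Add(h, r), Pow(Add(r, Mul(2, h, Add(-13, r))), -1)) = Mul(Pow(Add(r, Mul(2, h, Add(-13, r))), -1), Add(h, r)))
Mul(Mul(Function('J')(Z, -4), -32), 33) = Mul(Mul(Mul(Pow(Add(-4, Mul(-26, 0), Mul(2, 0, -4)), -1), Add(0, -4)), -32), 33) = Mul(Mul(Mul(Pow(Add(-4, 0, 0), -1), -4), -32), 33) = Mul(Mul(Mul(Pow(-4, -1), -4), -32), 33) = Mul(Mul(Mul(Rational(-1, 4), -4), -32), 33) = Mul(Mul(1, -32), 33) = Mul(-32, 33) = -1056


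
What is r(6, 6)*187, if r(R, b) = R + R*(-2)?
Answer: -1122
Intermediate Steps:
r(R, b) = -R (r(R, b) = R - 2*R = -R)
r(6, 6)*187 = -1*6*187 = -6*187 = -1122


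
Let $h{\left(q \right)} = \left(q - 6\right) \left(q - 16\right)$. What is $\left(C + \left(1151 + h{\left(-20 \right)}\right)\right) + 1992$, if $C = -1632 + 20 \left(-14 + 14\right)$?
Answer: $2447$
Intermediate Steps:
$h{\left(q \right)} = \left(-16 + q\right) \left(-6 + q\right)$ ($h{\left(q \right)} = \left(-6 + q\right) \left(-16 + q\right) = \left(-16 + q\right) \left(-6 + q\right)$)
$C = -1632$ ($C = -1632 + 20 \cdot 0 = -1632 + 0 = -1632$)
$\left(C + \left(1151 + h{\left(-20 \right)}\right)\right) + 1992 = \left(-1632 + \left(1151 + \left(96 + \left(-20\right)^{2} - -440\right)\right)\right) + 1992 = \left(-1632 + \left(1151 + \left(96 + 400 + 440\right)\right)\right) + 1992 = \left(-1632 + \left(1151 + 936\right)\right) + 1992 = \left(-1632 + 2087\right) + 1992 = 455 + 1992 = 2447$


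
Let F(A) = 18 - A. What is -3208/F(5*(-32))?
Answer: -1604/89 ≈ -18.022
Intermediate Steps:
-3208/F(5*(-32)) = -3208/(18 - 5*(-32)) = -3208/(18 - 1*(-160)) = -3208/(18 + 160) = -3208/178 = -3208*1/178 = -1604/89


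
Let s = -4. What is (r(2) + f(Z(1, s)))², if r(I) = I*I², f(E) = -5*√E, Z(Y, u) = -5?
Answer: (8 - 5*I*√5)² ≈ -61.0 - 178.89*I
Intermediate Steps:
r(I) = I³
(r(2) + f(Z(1, s)))² = (2³ - 5*I*√5)² = (8 - 5*I*√5)²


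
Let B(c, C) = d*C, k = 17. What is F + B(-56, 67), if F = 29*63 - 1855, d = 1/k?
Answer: -409/17 ≈ -24.059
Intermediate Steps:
d = 1/17 ≈ 0.058824
B(c, C) = C/17
F = -28 (F = 1827 - 1855 = -28)
F + B(-56, 67) = -28 + (1/17)*67 = -28 + 67/17 = -409/17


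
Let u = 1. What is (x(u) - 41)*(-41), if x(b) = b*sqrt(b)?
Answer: 1640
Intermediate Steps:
x(b) = b**(3/2)
(x(u) - 41)*(-41) = (1**(3/2) - 41)*(-41) = (1 - 41)*(-41) = -40*(-41) = 1640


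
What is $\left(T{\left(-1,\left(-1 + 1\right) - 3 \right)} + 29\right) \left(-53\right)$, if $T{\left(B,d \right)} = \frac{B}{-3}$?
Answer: $- \frac{4664}{3} \approx -1554.7$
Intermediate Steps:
$T{\left(B,d \right)} = - \frac{B}{3}$ ($T{\left(B,d \right)} = B \left(- \frac{1}{3}\right) = - \frac{B}{3}$)
$\left(T{\left(-1,\left(-1 + 1\right) - 3 \right)} + 29\right) \left(-53\right) = \left(\left(- \frac{1}{3}\right) \left(-1\right) + 29\right) \left(-53\right) = \left(\frac{1}{3} + 29\right) \left(-53\right) = \frac{88}{3} \left(-53\right) = - \frac{4664}{3}$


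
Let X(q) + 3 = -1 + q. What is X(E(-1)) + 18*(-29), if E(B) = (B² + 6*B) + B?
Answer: -532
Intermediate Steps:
E(B) = B² + 7*B
X(q) = -4 + q (X(q) = -3 + (-1 + q) = -4 + q)
X(E(-1)) + 18*(-29) = (-4 - (7 - 1)) + 18*(-29) = (-4 - 1*6) - 522 = (-4 - 6) - 522 = -10 - 522 = -532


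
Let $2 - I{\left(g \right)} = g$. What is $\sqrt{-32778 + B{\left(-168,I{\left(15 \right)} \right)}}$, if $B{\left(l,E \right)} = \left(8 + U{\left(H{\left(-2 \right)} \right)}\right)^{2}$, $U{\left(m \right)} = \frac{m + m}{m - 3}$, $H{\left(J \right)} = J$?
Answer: $\frac{i \sqrt{817514}}{5} \approx 180.83 i$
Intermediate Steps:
$I{\left(g \right)} = 2 - g$
$U{\left(m \right)} = \frac{2 m}{-3 + m}$
$B{\left(l,E \right)} = \frac{1936}{25}$ ($B{\left(l,E \right)} = \left(8 + 2 \left(-2\right) \frac{1}{-3 - 2}\right)^{2} = \left(8 + 2 \left(-2\right) \frac{1}{-5}\right)^{2} = \left(8 + 2 \left(-2\right) \left(- \frac{1}{5}\right)\right)^{2} = \left(8 + \frac{4}{5}\right)^{2} = \left(\frac{44}{5}\right)^{2} = \frac{1936}{25}$)
$\sqrt{-32778 + B{\left(-168,I{\left(15 \right)} \right)}} = \sqrt{-32778 + \frac{1936}{25}} = \sqrt{- \frac{817514}{25}} = \frac{i \sqrt{817514}}{5}$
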